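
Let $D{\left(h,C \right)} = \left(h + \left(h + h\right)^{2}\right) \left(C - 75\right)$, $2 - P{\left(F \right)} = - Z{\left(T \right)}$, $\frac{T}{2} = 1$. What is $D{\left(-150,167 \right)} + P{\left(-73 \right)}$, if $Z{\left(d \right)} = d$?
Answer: $8266204$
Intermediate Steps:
$T = 2$ ($T = 2 \cdot 1 = 2$)
$P{\left(F \right)} = 4$ ($P{\left(F \right)} = 2 - \left(-1\right) 2 = 2 - -2 = 2 + 2 = 4$)
$D{\left(h,C \right)} = \left(-75 + C\right) \left(h + 4 h^{2}\right)$ ($D{\left(h,C \right)} = \left(h + \left(2 h\right)^{2}\right) \left(-75 + C\right) = \left(h + 4 h^{2}\right) \left(-75 + C\right) = \left(-75 + C\right) \left(h + 4 h^{2}\right)$)
$D{\left(-150,167 \right)} + P{\left(-73 \right)} = - 150 \left(-75 + 167 - -45000 + 4 \cdot 167 \left(-150\right)\right) + 4 = - 150 \left(-75 + 167 + 45000 - 100200\right) + 4 = \left(-150\right) \left(-55108\right) + 4 = 8266200 + 4 = 8266204$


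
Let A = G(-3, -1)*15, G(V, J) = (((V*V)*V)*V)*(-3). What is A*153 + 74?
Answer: -557611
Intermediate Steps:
G(V, J) = -3*V**4 (G(V, J) = ((V**2*V)*V)*(-3) = (V**3*V)*(-3) = V**4*(-3) = -3*V**4)
A = -3645 (A = -3*(-3)**4*15 = -3*81*15 = -243*15 = -3645)
A*153 + 74 = -3645*153 + 74 = -557685 + 74 = -557611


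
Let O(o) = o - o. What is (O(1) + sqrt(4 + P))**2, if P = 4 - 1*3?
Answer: 5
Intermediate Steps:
P = 1 (P = 4 - 3 = 1)
O(o) = 0
(O(1) + sqrt(4 + P))**2 = (0 + sqrt(4 + 1))**2 = (0 + sqrt(5))**2 = (sqrt(5))**2 = 5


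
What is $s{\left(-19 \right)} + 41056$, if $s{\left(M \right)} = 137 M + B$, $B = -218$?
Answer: $38235$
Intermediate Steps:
$s{\left(M \right)} = -218 + 137 M$ ($s{\left(M \right)} = 137 M - 218 = -218 + 137 M$)
$s{\left(-19 \right)} + 41056 = \left(-218 + 137 \left(-19\right)\right) + 41056 = \left(-218 - 2603\right) + 41056 = -2821 + 41056 = 38235$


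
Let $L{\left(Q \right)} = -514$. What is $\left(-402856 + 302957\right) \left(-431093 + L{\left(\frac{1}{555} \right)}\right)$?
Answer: $43117107693$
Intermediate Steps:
$\left(-402856 + 302957\right) \left(-431093 + L{\left(\frac{1}{555} \right)}\right) = \left(-402856 + 302957\right) \left(-431093 - 514\right) = \left(-99899\right) \left(-431607\right) = 43117107693$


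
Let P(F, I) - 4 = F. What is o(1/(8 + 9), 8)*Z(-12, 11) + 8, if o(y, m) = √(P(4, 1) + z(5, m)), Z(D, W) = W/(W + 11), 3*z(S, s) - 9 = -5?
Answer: 8 + √21/3 ≈ 9.5275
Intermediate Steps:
z(S, s) = 4/3 (z(S, s) = 3 + (⅓)*(-5) = 3 - 5/3 = 4/3)
P(F, I) = 4 + F
Z(D, W) = W/(11 + W)
o(y, m) = 2*√21/3 (o(y, m) = √((4 + 4) + 4/3) = √(8 + 4/3) = √(28/3) = 2*√21/3)
o(1/(8 + 9), 8)*Z(-12, 11) + 8 = (2*√21/3)*(11/(11 + 11)) + 8 = (2*√21/3)*(11/22) + 8 = (2*√21/3)*(11*(1/22)) + 8 = (2*√21/3)*(½) + 8 = √21/3 + 8 = 8 + √21/3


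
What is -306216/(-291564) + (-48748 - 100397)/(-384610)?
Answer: 895883603/622991278 ≈ 1.4380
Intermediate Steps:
-306216/(-291564) + (-48748 - 100397)/(-384610) = -306216*(-1/291564) - 149145*(-1/384610) = 8506/8099 + 29829/76922 = 895883603/622991278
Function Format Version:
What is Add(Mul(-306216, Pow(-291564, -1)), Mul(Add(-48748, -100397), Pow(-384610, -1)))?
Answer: Rational(895883603, 622991278) ≈ 1.4380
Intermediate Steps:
Add(Mul(-306216, Pow(-291564, -1)), Mul(Add(-48748, -100397), Pow(-384610, -1))) = Add(Mul(-306216, Rational(-1, 291564)), Mul(-149145, Rational(-1, 384610))) = Add(Rational(8506, 8099), Rational(29829, 76922)) = Rational(895883603, 622991278)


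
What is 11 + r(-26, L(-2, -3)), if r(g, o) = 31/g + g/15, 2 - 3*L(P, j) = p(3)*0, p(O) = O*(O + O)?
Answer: 3149/390 ≈ 8.0744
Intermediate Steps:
p(O) = 2*O**2 (p(O) = O*(2*O) = 2*O**2)
L(P, j) = 2/3 (L(P, j) = 2/3 - 2*3**2*0/3 = 2/3 - 2*9*0/3 = 2/3 - 6*0 = 2/3 - 1/3*0 = 2/3 + 0 = 2/3)
r(g, o) = 31/g + g/15 (r(g, o) = 31/g + g*(1/15) = 31/g + g/15)
11 + r(-26, L(-2, -3)) = 11 + (31/(-26) + (1/15)*(-26)) = 11 + (31*(-1/26) - 26/15) = 11 + (-31/26 - 26/15) = 11 - 1141/390 = 3149/390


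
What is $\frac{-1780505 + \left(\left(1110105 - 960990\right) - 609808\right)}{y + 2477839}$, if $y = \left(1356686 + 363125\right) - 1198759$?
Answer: $- \frac{2241198}{2998891} \approx -0.74734$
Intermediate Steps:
$y = 521052$ ($y = 1719811 - 1198759 = 521052$)
$\frac{-1780505 + \left(\left(1110105 - 960990\right) - 609808\right)}{y + 2477839} = \frac{-1780505 + \left(\left(1110105 - 960990\right) - 609808\right)}{521052 + 2477839} = \frac{-1780505 + \left(149115 - 609808\right)}{2998891} = \left(-1780505 - 460693\right) \frac{1}{2998891} = \left(-2241198\right) \frac{1}{2998891} = - \frac{2241198}{2998891}$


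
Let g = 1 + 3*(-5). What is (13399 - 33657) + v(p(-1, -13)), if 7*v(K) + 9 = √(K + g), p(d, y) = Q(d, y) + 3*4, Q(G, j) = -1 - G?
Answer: -141815/7 + I*√2/7 ≈ -20259.0 + 0.20203*I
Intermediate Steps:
g = -14 (g = 1 - 15 = -14)
p(d, y) = 11 - d (p(d, y) = (-1 - d) + 3*4 = (-1 - d) + 12 = 11 - d)
v(K) = -9/7 + √(-14 + K)/7 (v(K) = -9/7 + √(K - 14)/7 = -9/7 + √(-14 + K)/7)
(13399 - 33657) + v(p(-1, -13)) = (13399 - 33657) + (-9/7 + √(-14 + (11 - 1*(-1)))/7) = -20258 + (-9/7 + √(-14 + (11 + 1))/7) = -20258 + (-9/7 + √(-14 + 12)/7) = -20258 + (-9/7 + √(-2)/7) = -20258 + (-9/7 + (I*√2)/7) = -20258 + (-9/7 + I*√2/7) = -141815/7 + I*√2/7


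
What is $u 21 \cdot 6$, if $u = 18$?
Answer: $2268$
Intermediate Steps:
$u 21 \cdot 6 = 18 \cdot 21 \cdot 6 = 378 \cdot 6 = 2268$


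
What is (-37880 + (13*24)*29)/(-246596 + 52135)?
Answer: 28832/194461 ≈ 0.14827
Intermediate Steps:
(-37880 + (13*24)*29)/(-246596 + 52135) = (-37880 + 312*29)/(-194461) = (-37880 + 9048)*(-1/194461) = -28832*(-1/194461) = 28832/194461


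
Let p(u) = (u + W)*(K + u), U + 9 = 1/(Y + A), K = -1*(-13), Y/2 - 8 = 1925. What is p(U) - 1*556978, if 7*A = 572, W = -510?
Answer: -426914953474145/763637956 ≈ -5.5905e+5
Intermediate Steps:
Y = 3866 (Y = 16 + 2*1925 = 16 + 3850 = 3866)
A = 572/7 (A = (⅐)*572 = 572/7 ≈ 81.714)
K = 13
U = -248699/27634 (U = -9 + 1/(3866 + 572/7) = -9 + 1/(27634/7) = -9 + 7/27634 = -248699/27634 ≈ -8.9997)
p(u) = (-510 + u)*(13 + u) (p(u) = (u - 510)*(13 + u) = (-510 + u)*(13 + u))
p(U) - 1*556978 = (-6630 + (-248699/27634)² - 497*(-248699/27634)) - 1*556978 = (-6630 + 61851192601/763637956 + 123603403/27634) - 556978 = -1585412017177/763637956 - 556978 = -426914953474145/763637956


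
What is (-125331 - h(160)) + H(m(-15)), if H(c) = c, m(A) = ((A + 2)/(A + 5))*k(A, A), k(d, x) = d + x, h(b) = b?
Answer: -125530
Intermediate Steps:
m(A) = 2*A*(2 + A)/(5 + A) (m(A) = ((A + 2)/(A + 5))*(A + A) = ((2 + A)/(5 + A))*(2*A) = 2*A*(2 + A)/(5 + A))
(-125331 - h(160)) + H(m(-15)) = (-125331 - 1*160) + 2*(-15)*(2 - 15)/(5 - 15) = (-125331 - 160) + 2*(-15)*(-13)/(-10) = -125491 + 2*(-15)*(-⅒)*(-13) = -125491 - 39 = -125530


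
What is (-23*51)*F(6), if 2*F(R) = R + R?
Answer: -7038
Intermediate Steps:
F(R) = R (F(R) = (R + R)/2 = (2*R)/2 = R)
(-23*51)*F(6) = -23*51*6 = -1173*6 = -7038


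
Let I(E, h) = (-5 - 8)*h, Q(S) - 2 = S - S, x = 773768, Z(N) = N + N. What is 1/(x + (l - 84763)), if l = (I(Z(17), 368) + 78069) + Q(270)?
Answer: 1/762292 ≈ 1.3118e-6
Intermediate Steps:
Z(N) = 2*N
Q(S) = 2 (Q(S) = 2 + (S - S) = 2 + 0 = 2)
I(E, h) = -13*h
l = 73287 (l = (-13*368 + 78069) + 2 = (-4784 + 78069) + 2 = 73285 + 2 = 73287)
1/(x + (l - 84763)) = 1/(773768 + (73287 - 84763)) = 1/(773768 - 11476) = 1/762292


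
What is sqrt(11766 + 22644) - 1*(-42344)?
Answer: 42344 + sqrt(34410) ≈ 42530.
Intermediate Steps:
sqrt(11766 + 22644) - 1*(-42344) = sqrt(34410) + 42344 = 42344 + sqrt(34410)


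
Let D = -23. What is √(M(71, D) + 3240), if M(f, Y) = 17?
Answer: √3257 ≈ 57.070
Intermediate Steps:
√(M(71, D) + 3240) = √(17 + 3240) = √3257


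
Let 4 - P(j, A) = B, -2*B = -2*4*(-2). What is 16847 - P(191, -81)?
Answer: 16835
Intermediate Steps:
B = -8 (B = -(-2*4)*(-2)/2 = -(-4)*(-2) = -½*16 = -8)
P(j, A) = 12 (P(j, A) = 4 - 1*(-8) = 4 + 8 = 12)
16847 - P(191, -81) = 16847 - 1*12 = 16847 - 12 = 16835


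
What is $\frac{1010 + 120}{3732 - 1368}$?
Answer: $\frac{565}{1182} \approx 0.478$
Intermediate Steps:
$\frac{1010 + 120}{3732 - 1368} = \frac{1130}{2364} = 1130 \cdot \frac{1}{2364} = \frac{565}{1182}$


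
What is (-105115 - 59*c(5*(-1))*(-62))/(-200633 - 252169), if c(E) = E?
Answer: 41135/150934 ≈ 0.27254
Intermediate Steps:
(-105115 - 59*c(5*(-1))*(-62))/(-200633 - 252169) = (-105115 - 295*(-1)*(-62))/(-200633 - 252169) = (-105115 - 59*(-5)*(-62))/(-452802) = (-105115 + 295*(-62))*(-1/452802) = (-105115 - 18290)*(-1/452802) = -123405*(-1/452802) = 41135/150934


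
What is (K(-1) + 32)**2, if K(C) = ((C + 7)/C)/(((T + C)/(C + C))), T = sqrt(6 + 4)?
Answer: 10160/9 + 800*sqrt(10)/9 ≈ 1410.0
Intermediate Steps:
T = sqrt(10) ≈ 3.1623
K(C) = 2*(7 + C)/(C + sqrt(10)) (K(C) = ((C + 7)/C)/(((sqrt(10) + C)/(C + C))) = ((7 + C)/C)/(((C + sqrt(10))/((2*C)))) = ((7 + C)/C)/(((C + sqrt(10))*(1/(2*C)))) = ((7 + C)/C)/(((C + sqrt(10))/(2*C))) = ((7 + C)/C)*(2*C/(C + sqrt(10))) = 2*(7 + C)/(C + sqrt(10)))
(K(-1) + 32)**2 = (2*(7 - 1)/(-1 + sqrt(10)) + 32)**2 = (2*6/(-1 + sqrt(10)) + 32)**2 = (12/(-1 + sqrt(10)) + 32)**2 = (32 + 12/(-1 + sqrt(10)))**2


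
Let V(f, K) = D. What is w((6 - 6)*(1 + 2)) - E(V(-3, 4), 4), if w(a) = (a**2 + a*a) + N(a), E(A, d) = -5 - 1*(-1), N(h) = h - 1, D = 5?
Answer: 3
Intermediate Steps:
N(h) = -1 + h
V(f, K) = 5
E(A, d) = -4 (E(A, d) = -5 + 1 = -4)
w(a) = -1 + a + 2*a**2 (w(a) = (a**2 + a*a) + (-1 + a) = (a**2 + a**2) + (-1 + a) = 2*a**2 + (-1 + a) = -1 + a + 2*a**2)
w((6 - 6)*(1 + 2)) - E(V(-3, 4), 4) = (-1 + (6 - 6)*(1 + 2) + 2*((6 - 6)*(1 + 2))**2) - 1*(-4) = (-1 + 0*3 + 2*(0*3)**2) + 4 = (-1 + 0 + 2*0**2) + 4 = (-1 + 0 + 2*0) + 4 = (-1 + 0 + 0) + 4 = -1 + 4 = 3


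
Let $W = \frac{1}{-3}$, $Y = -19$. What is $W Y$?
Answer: $\frac{19}{3} \approx 6.3333$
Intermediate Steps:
$W = - \frac{1}{3} \approx -0.33333$
$W Y = \left(- \frac{1}{3}\right) \left(-19\right) = \frac{19}{3}$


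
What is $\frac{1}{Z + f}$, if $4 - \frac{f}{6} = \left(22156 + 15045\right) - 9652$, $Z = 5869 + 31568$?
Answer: $- \frac{1}{127833} \approx -7.8227 \cdot 10^{-6}$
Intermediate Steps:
$Z = 37437$
$f = -165270$ ($f = 24 - 6 \left(\left(22156 + 15045\right) - 9652\right) = 24 - 6 \left(37201 - 9652\right) = 24 - 165294 = -165270$)
$\frac{1}{Z + f} = \frac{1}{37437 - 165270} = \frac{1}{-127833} = - \frac{1}{127833}$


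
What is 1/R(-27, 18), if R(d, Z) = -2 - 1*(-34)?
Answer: 1/32 ≈ 0.031250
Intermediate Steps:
R(d, Z) = 32 (R(d, Z) = -2 + 34 = 32)
1/R(-27, 18) = 1/32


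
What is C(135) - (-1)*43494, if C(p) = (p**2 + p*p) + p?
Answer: 80079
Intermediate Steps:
C(p) = p + 2*p**2 (C(p) = (p**2 + p**2) + p = 2*p**2 + p = p + 2*p**2)
C(135) - (-1)*43494 = 135*(1 + 2*135) - (-1)*43494 = 135*(1 + 270) - 1*(-43494) = 135*271 + 43494 = 36585 + 43494 = 80079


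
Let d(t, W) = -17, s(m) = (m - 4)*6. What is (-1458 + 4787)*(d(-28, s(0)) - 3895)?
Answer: -13023048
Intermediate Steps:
s(m) = -24 + 6*m (s(m) = (-4 + m)*6 = -24 + 6*m)
(-1458 + 4787)*(d(-28, s(0)) - 3895) = (-1458 + 4787)*(-17 - 3895) = 3329*(-3912) = -13023048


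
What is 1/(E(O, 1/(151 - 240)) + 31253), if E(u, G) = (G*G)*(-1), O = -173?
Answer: 7921/247555012 ≈ 3.1997e-5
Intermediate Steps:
E(u, G) = -G² (E(u, G) = G²*(-1) = -G²)
1/(E(O, 1/(151 - 240)) + 31253) = 1/(-(1/(151 - 240))² + 31253) = 1/(-(1/(-89))² + 31253) = 1/(-(-1/89)² + 31253) = 1/(-1*1/7921 + 31253) = 1/(-1/7921 + 31253) = 1/(247555012/7921) = 7921/247555012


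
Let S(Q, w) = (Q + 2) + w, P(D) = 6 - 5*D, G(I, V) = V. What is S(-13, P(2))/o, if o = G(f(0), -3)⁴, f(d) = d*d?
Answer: -5/27 ≈ -0.18519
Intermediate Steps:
f(d) = d²
S(Q, w) = 2 + Q + w (S(Q, w) = (2 + Q) + w = 2 + Q + w)
o = 81 (o = (-3)⁴ = 81)
S(-13, P(2))/o = (2 - 13 + (6 - 5*2))/81 = (2 - 13 + (6 - 10))*(1/81) = (2 - 13 - 4)*(1/81) = -15*1/81 = -5/27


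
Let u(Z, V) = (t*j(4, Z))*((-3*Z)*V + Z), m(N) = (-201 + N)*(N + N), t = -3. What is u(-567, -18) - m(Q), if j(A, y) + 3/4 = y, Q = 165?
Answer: -212415885/4 ≈ -5.3104e+7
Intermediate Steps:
j(A, y) = -3/4 + y
m(N) = 2*N*(-201 + N) (m(N) = (-201 + N)*(2*N) = 2*N*(-201 + N))
u(Z, V) = (9/4 - 3*Z)*(Z - 3*V*Z) (u(Z, V) = (-3*(-3/4 + Z))*((-3*Z)*V + Z) = (9/4 - 3*Z)*(-3*V*Z + Z) = (9/4 - 3*Z)*(Z - 3*V*Z))
u(-567, -18) - m(Q) = (3/4)*(-567)*(-1 + 3*(-18))*(-3 + 4*(-567)) - 2*165*(-201 + 165) = (3/4)*(-567)*(-1 - 54)*(-3 - 2268) - 2*165*(-36) = (3/4)*(-567)*(-55)*(-2271) - 1*(-11880) = -212463405/4 + 11880 = -212415885/4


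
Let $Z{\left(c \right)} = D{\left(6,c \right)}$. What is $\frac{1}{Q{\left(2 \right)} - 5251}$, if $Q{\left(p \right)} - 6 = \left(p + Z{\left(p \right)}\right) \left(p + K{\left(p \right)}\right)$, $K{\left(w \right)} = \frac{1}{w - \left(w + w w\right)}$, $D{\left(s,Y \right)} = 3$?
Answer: $- \frac{4}{20945} \approx -0.00019098$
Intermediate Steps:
$Z{\left(c \right)} = 3$
$K{\left(w \right)} = - \frac{1}{w^{2}}$ ($K{\left(w \right)} = \frac{1}{w - \left(w + w^{2}\right)} = \frac{1}{\left(-1\right) w^{2}} = - \frac{1}{w^{2}}$)
$Q{\left(p \right)} = 6 + \left(3 + p\right) \left(p - \frac{1}{p^{2}}\right)$ ($Q{\left(p \right)} = 6 + \left(p + 3\right) \left(p - \frac{1}{p^{2}}\right) = 6 + \left(3 + p\right) \left(p - \frac{1}{p^{2}}\right)$)
$\frac{1}{Q{\left(2 \right)} - 5251} = \frac{1}{\left(6 + 2^{2} - \frac{1}{2} - \frac{3}{4} + 3 \cdot 2\right) - 5251} = \frac{1}{\left(6 + 4 - \frac{1}{2} - \frac{3}{4} + 6\right) - 5251} = \frac{1}{\frac{59}{4} - 5251} = \frac{1}{- \frac{20945}{4}} = - \frac{4}{20945}$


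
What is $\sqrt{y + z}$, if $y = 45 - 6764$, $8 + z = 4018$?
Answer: $3 i \sqrt{301} \approx 52.048 i$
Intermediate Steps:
$z = 4010$ ($z = -8 + 4018 = 4010$)
$y = -6719$ ($y = 45 - 6764 = -6719$)
$\sqrt{y + z} = \sqrt{-6719 + 4010} = \sqrt{-2709} = 3 i \sqrt{301}$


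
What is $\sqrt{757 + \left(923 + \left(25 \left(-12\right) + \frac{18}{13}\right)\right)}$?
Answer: $\frac{\sqrt{233454}}{13} \approx 37.167$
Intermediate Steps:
$\sqrt{757 + \left(923 + \left(25 \left(-12\right) + \frac{18}{13}\right)\right)} = \sqrt{757 + \left(923 + \left(-300 + 18 \cdot \frac{1}{13}\right)\right)} = \sqrt{757 + \left(923 + \left(-300 + \frac{18}{13}\right)\right)} = \sqrt{757 + \left(923 - \frac{3882}{13}\right)} = \sqrt{757 + \frac{8117}{13}} = \sqrt{\frac{17958}{13}} = \frac{\sqrt{233454}}{13}$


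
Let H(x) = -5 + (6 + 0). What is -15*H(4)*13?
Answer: -195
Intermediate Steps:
H(x) = 1 (H(x) = -5 + 6 = 1)
-15*H(4)*13 = -15*1*13 = -15*13 = -195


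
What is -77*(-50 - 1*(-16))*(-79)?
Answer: -206822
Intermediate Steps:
-77*(-50 - 1*(-16))*(-79) = -77*(-50 + 16)*(-79) = -77*(-34)*(-79) = 2618*(-79) = -206822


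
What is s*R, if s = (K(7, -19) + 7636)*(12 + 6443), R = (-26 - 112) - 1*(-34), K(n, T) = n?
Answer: -5130898760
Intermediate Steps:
R = -104 (R = -138 + 34 = -104)
s = 49335565 (s = (7 + 7636)*(12 + 6443) = 7643*6455 = 49335565)
s*R = 49335565*(-104) = -5130898760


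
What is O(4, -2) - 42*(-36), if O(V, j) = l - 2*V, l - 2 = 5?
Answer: 1511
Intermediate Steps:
l = 7 (l = 2 + 5 = 7)
O(V, j) = 7 - 2*V
O(4, -2) - 42*(-36) = (7 - 2*4) - 42*(-36) = (7 - 8) + 1512 = -1 + 1512 = 1511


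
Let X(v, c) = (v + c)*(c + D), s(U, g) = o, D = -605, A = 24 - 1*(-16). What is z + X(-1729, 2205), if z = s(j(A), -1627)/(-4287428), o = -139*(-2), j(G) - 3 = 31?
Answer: 1632652582261/2143714 ≈ 7.6160e+5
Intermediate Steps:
A = 40 (A = 24 + 16 = 40)
j(G) = 34 (j(G) = 3 + 31 = 34)
o = 278
s(U, g) = 278
X(v, c) = (-605 + c)*(c + v) (X(v, c) = (v + c)*(c - 605) = (c + v)*(-605 + c) = (-605 + c)*(c + v))
z = -139/2143714 (z = 278/(-4287428) = 278*(-1/4287428) = -139/2143714 ≈ -6.4841e-5)
z + X(-1729, 2205) = -139/2143714 + (2205² - 605*2205 - 605*(-1729) + 2205*(-1729)) = -139/2143714 + (4862025 - 1334025 + 1046045 - 3812445) = -139/2143714 + 761600 = 1632652582261/2143714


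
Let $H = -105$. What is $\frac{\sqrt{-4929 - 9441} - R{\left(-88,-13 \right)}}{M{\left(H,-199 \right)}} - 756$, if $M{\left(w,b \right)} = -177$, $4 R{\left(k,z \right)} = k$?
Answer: $- \frac{133834}{177} - \frac{i \sqrt{14370}}{177} \approx -756.12 - 0.67726 i$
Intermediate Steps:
$R{\left(k,z \right)} = \frac{k}{4}$
$\frac{\sqrt{-4929 - 9441} - R{\left(-88,-13 \right)}}{M{\left(H,-199 \right)}} - 756 = \frac{\sqrt{-4929 - 9441} - \frac{1}{4} \left(-88\right)}{-177} - 756 = \left(\sqrt{-14370} - -22\right) \left(- \frac{1}{177}\right) - 756 = \left(i \sqrt{14370} + 22\right) \left(- \frac{1}{177}\right) - 756 = \left(22 + i \sqrt{14370}\right) \left(- \frac{1}{177}\right) - 756 = \left(- \frac{22}{177} - \frac{i \sqrt{14370}}{177}\right) - 756 = - \frac{133834}{177} - \frac{i \sqrt{14370}}{177}$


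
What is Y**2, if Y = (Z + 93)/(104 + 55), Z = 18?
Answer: 1369/2809 ≈ 0.48736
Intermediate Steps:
Y = 37/53 (Y = (18 + 93)/(104 + 55) = 111/159 = 111*(1/159) = 37/53 ≈ 0.69811)
Y**2 = (37/53)**2 = 1369/2809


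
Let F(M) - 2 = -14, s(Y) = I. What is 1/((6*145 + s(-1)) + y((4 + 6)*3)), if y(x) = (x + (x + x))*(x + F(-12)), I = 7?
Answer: 1/2497 ≈ 0.00040048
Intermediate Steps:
s(Y) = 7
F(M) = -12 (F(M) = 2 - 14 = -12)
y(x) = 3*x*(-12 + x) (y(x) = (x + (x + x))*(x - 12) = (x + 2*x)*(-12 + x) = (3*x)*(-12 + x) = 3*x*(-12 + x))
1/((6*145 + s(-1)) + y((4 + 6)*3)) = 1/((6*145 + 7) + 3*((4 + 6)*3)*(-12 + (4 + 6)*3)) = 1/((870 + 7) + 3*(10*3)*(-12 + 10*3)) = 1/(877 + 3*30*(-12 + 30)) = 1/(877 + 3*30*18) = 1/(877 + 1620) = 1/2497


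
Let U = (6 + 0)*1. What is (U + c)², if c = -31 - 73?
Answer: 9604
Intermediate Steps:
c = -104
U = 6 (U = 6*1 = 6)
(U + c)² = (6 - 104)² = (-98)² = 9604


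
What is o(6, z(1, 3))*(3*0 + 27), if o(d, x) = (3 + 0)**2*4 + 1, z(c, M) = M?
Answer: 999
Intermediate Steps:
o(d, x) = 37 (o(d, x) = 3**2*4 + 1 = 9*4 + 1 = 36 + 1 = 37)
o(6, z(1, 3))*(3*0 + 27) = 37*(3*0 + 27) = 37*(0 + 27) = 37*27 = 999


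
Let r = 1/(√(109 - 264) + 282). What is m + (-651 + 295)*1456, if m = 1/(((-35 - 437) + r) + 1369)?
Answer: -6646202290416955/12822189284 + I*√155/64110946420 ≈ -5.1834e+5 + 1.9419e-10*I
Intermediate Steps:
r = 1/(282 + I*√155) (r = 1/(√(-155) + 282) = 1/(I*√155 + 282) = 1/(282 + I*√155) ≈ 0.0035392 - 0.00015625*I)
m = 1/(71472345/79679 - I*√155/79679) (m = 1/(((-35 - 437) + (282/79679 - I*√155/79679)) + 1369) = 1/((-472 + (282/79679 - I*√155/79679)) + 1369) = 1/((-37608206/79679 - I*√155/79679) + 1369) = 1/(71472345/79679 - I*√155/79679) ≈ 0.0011148 + 0.e-10*I)
m + (-651 + 295)*1456 = (14294469/12822189284 + I*√155/64110946420) + (-651 + 295)*1456 = (14294469/12822189284 + I*√155/64110946420) - 356*1456 = (14294469/12822189284 + I*√155/64110946420) - 518336 = -6646202290416955/12822189284 + I*√155/64110946420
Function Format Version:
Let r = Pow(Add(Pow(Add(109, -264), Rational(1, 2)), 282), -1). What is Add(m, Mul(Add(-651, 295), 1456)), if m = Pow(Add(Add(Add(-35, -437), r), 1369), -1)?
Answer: Add(Rational(-6646202290416955, 12822189284), Mul(Rational(1, 64110946420), I, Pow(155, Rational(1, 2)))) ≈ Add(-5.1834e+5, Mul(1.9419e-10, I))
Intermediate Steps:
r = Pow(Add(282, Mul(I, Pow(155, Rational(1, 2)))), -1) (r = Pow(Add(Pow(-155, Rational(1, 2)), 282), -1) = Pow(Add(Mul(I, Pow(155, Rational(1, 2))), 282), -1) = Pow(Add(282, Mul(I, Pow(155, Rational(1, 2)))), -1) ≈ Add(0.0035392, Mul(-0.00015625, I)))
m = Pow(Add(Rational(71472345, 79679), Mul(Rational(-1, 79679), I, Pow(155, Rational(1, 2)))), -1) (m = Pow(Add(Add(Add(-35, -437), Add(Rational(282, 79679), Mul(Rational(-1, 79679), I, Pow(155, Rational(1, 2))))), 1369), -1) = Pow(Add(Add(-472, Add(Rational(282, 79679), Mul(Rational(-1, 79679), I, Pow(155, Rational(1, 2))))), 1369), -1) = Pow(Add(Add(Rational(-37608206, 79679), Mul(Rational(-1, 79679), I, Pow(155, Rational(1, 2)))), 1369), -1) = Pow(Add(Rational(71472345, 79679), Mul(Rational(-1, 79679), I, Pow(155, Rational(1, 2)))), -1) ≈ Add(0.0011148, Mul(0.e-10, I)))
Add(m, Mul(Add(-651, 295), 1456)) = Add(Add(Rational(14294469, 12822189284), Mul(Rational(1, 64110946420), I, Pow(155, Rational(1, 2)))), Mul(Add(-651, 295), 1456)) = Add(Add(Rational(14294469, 12822189284), Mul(Rational(1, 64110946420), I, Pow(155, Rational(1, 2)))), Mul(-356, 1456)) = Add(Add(Rational(14294469, 12822189284), Mul(Rational(1, 64110946420), I, Pow(155, Rational(1, 2)))), -518336) = Add(Rational(-6646202290416955, 12822189284), Mul(Rational(1, 64110946420), I, Pow(155, Rational(1, 2))))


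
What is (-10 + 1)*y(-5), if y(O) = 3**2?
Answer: -81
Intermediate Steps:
y(O) = 9
(-10 + 1)*y(-5) = (-10 + 1)*9 = -9*9 = -81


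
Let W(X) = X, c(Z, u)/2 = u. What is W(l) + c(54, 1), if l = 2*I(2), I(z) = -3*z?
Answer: -10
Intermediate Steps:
c(Z, u) = 2*u
l = -12 (l = 2*(-3*2) = 2*(-6) = -12)
W(l) + c(54, 1) = -12 + 2*1 = -12 + 2 = -10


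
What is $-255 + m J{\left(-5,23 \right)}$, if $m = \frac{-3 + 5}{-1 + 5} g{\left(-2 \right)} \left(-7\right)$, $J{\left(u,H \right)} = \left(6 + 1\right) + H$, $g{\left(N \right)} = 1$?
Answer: $-360$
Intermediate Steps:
$J{\left(u,H \right)} = 7 + H$
$m = - \frac{7}{2}$ ($m = \frac{-3 + 5}{-1 + 5} \cdot 1 \left(-7\right) = \frac{2}{4} \cdot 1 \left(-7\right) = 2 \cdot \frac{1}{4} \cdot 1 \left(-7\right) = \frac{1}{2} \cdot 1 \left(-7\right) = \frac{1}{2} \left(-7\right) = - \frac{7}{2} \approx -3.5$)
$-255 + m J{\left(-5,23 \right)} = -255 - \frac{7 \left(7 + 23\right)}{2} = -255 - 105 = -360$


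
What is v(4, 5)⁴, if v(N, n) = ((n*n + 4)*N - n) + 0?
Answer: 151807041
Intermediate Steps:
v(N, n) = -n + N*(4 + n²) (v(N, n) = ((n² + 4)*N - n) + 0 = ((4 + n²)*N - n) + 0 = (N*(4 + n²) - n) + 0 = (-n + N*(4 + n²)) + 0 = -n + N*(4 + n²))
v(4, 5)⁴ = (-1*5 + 4*4 + 4*5²)⁴ = (-5 + 16 + 4*25)⁴ = (-5 + 16 + 100)⁴ = 111⁴ = 151807041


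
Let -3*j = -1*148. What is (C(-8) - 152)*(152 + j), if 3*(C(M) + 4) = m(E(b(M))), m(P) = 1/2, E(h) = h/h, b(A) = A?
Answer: -282370/9 ≈ -31374.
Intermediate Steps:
E(h) = 1
j = 148/3 (j = -(-1)*148/3 = -1/3*(-148) = 148/3 ≈ 49.333)
m(P) = 1/2
C(M) = -23/6 (C(M) = -4 + (1/3)*(1/2) = -4 + 1/6 = -23/6)
(C(-8) - 152)*(152 + j) = (-23/6 - 152)*(152 + 148/3) = -935/6*604/3 = -282370/9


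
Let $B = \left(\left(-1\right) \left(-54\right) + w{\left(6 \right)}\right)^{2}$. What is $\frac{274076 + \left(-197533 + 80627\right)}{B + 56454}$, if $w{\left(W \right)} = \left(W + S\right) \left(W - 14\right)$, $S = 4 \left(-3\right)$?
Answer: $\frac{26195}{11143} \approx 2.3508$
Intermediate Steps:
$S = -12$
$w{\left(W \right)} = \left(-14 + W\right) \left(-12 + W\right)$ ($w{\left(W \right)} = \left(W - 12\right) \left(W - 14\right) = \left(-12 + W\right) \left(-14 + W\right) = \left(-14 + W\right) \left(-12 + W\right)$)
$B = 10404$ ($B = \left(\left(-1\right) \left(-54\right) + \left(168 + 6^{2} - 156\right)\right)^{2} = \left(54 + \left(168 + 36 - 156\right)\right)^{2} = \left(54 + 48\right)^{2} = 102^{2} = 10404$)
$\frac{274076 + \left(-197533 + 80627\right)}{B + 56454} = \frac{274076 + \left(-197533 + 80627\right)}{10404 + 56454} = \frac{274076 - 116906}{66858} = 157170 \cdot \frac{1}{66858} = \frac{26195}{11143}$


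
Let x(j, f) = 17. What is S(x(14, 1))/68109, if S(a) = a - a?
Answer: 0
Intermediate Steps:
S(a) = 0
S(x(14, 1))/68109 = 0/68109 = 0*(1/68109) = 0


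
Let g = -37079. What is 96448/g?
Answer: -96448/37079 ≈ -2.6012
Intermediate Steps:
96448/g = 96448/(-37079) = 96448*(-1/37079) = -96448/37079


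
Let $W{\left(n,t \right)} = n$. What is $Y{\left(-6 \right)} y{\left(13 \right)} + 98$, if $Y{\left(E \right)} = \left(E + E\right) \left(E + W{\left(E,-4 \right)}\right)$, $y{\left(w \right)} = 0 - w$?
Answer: $-1774$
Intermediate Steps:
$y{\left(w \right)} = - w$
$Y{\left(E \right)} = 4 E^{2}$ ($Y{\left(E \right)} = \left(E + E\right) \left(E + E\right) = 2 E 2 E = 4 E^{2}$)
$Y{\left(-6 \right)} y{\left(13 \right)} + 98 = 4 \left(-6\right)^{2} \left(\left(-1\right) 13\right) + 98 = 4 \cdot 36 \left(-13\right) + 98 = 144 \left(-13\right) + 98 = -1872 + 98 = -1774$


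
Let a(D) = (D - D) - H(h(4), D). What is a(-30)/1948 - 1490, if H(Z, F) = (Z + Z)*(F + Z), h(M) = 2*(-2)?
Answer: -725698/487 ≈ -1490.1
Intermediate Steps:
h(M) = -4
H(Z, F) = 2*Z*(F + Z) (H(Z, F) = (2*Z)*(F + Z) = 2*Z*(F + Z))
a(D) = -32 + 8*D (a(D) = (D - D) - 2*(-4)*(D - 4) = 0 - 2*(-4)*(-4 + D) = 0 - (32 - 8*D) = 0 + (-32 + 8*D) = -32 + 8*D)
a(-30)/1948 - 1490 = (-32 + 8*(-30))/1948 - 1490 = (-32 - 240)*(1/1948) - 1490 = -272*1/1948 - 1490 = -68/487 - 1490 = -725698/487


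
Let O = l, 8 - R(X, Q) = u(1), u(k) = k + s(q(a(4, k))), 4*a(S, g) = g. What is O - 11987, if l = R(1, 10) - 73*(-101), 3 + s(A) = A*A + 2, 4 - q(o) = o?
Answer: -73921/16 ≈ -4620.1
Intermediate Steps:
a(S, g) = g/4
q(o) = 4 - o
s(A) = -1 + A**2 (s(A) = -3 + (A*A + 2) = -3 + (A**2 + 2) = -3 + (2 + A**2) = -1 + A**2)
u(k) = -1 + k + (4 - k/4)**2 (u(k) = k + (-1 + (4 - k/4)**2) = -1 + k + (4 - k/4)**2)
R(X, Q) = -97/16 (R(X, Q) = 8 - (15 - 1*1 + (1/16)*1**2) = 8 - (15 - 1 + (1/16)*1) = 8 - (15 - 1 + 1/16) = 8 - 1*225/16 = 8 - 225/16 = -97/16)
l = 117871/16 (l = -97/16 - 73*(-101) = -97/16 + 7373 = 117871/16 ≈ 7366.9)
O = 117871/16 ≈ 7366.9
O - 11987 = 117871/16 - 11987 = -73921/16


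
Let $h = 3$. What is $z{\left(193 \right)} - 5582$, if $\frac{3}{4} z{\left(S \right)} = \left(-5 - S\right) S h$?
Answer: $-158438$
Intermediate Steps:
$z{\left(S \right)} = 4 S \left(-5 - S\right)$ ($z{\left(S \right)} = \frac{4 \left(-5 - S\right) S 3}{3} = \frac{4 S \left(-5 - S\right) 3}{3} = \frac{4 \cdot 3 S \left(-5 - S\right)}{3} = 4 S \left(-5 - S\right)$)
$z{\left(193 \right)} - 5582 = \left(-4\right) 193 \left(5 + 193\right) - 5582 = \left(-4\right) 193 \cdot 198 - 5582 = -152856 - 5582 = -158438$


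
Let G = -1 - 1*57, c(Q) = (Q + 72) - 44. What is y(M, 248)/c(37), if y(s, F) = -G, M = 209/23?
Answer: 58/65 ≈ 0.89231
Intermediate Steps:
M = 209/23 (M = 209*(1/23) = 209/23 ≈ 9.0870)
c(Q) = 28 + Q (c(Q) = (72 + Q) - 44 = 28 + Q)
G = -58 (G = -1 - 57 = -58)
y(s, F) = 58 (y(s, F) = -1*(-58) = 58)
y(M, 248)/c(37) = 58/(28 + 37) = 58/65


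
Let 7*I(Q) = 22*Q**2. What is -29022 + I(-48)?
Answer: -152466/7 ≈ -21781.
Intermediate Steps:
I(Q) = 22*Q**2/7 (I(Q) = (22*Q**2)/7 = 22*Q**2/7)
-29022 + I(-48) = -29022 + (22/7)*(-48)**2 = -29022 + (22/7)*2304 = -29022 + 50688/7 = -152466/7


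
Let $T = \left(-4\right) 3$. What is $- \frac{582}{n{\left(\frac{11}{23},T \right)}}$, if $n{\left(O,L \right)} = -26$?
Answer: $\frac{291}{13} \approx 22.385$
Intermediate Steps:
$T = -12$
$- \frac{582}{n{\left(\frac{11}{23},T \right)}} = - \frac{582}{-26} = \left(-582\right) \left(- \frac{1}{26}\right) = \frac{291}{13}$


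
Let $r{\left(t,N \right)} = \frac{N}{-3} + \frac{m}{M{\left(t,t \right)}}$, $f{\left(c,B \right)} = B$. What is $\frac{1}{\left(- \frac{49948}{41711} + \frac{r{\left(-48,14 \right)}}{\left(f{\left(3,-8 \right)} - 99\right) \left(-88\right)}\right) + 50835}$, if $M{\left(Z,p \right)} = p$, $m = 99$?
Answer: $\frac{18852037248}{958320725131763} \approx 1.9672 \cdot 10^{-5}$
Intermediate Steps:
$r{\left(t,N \right)} = \frac{99}{t} - \frac{N}{3}$ ($r{\left(t,N \right)} = \frac{N}{-3} + \frac{99}{t} = N \left(- \frac{1}{3}\right) + \frac{99}{t} = - \frac{N}{3} + \frac{99}{t} = \frac{99}{t} - \frac{N}{3}$)
$\frac{1}{\left(- \frac{49948}{41711} + \frac{r{\left(-48,14 \right)}}{\left(f{\left(3,-8 \right)} - 99\right) \left(-88\right)}\right) + 50835} = \frac{1}{\left(- \frac{49948}{41711} + \frac{\frac{99}{-48} - \frac{14}{3}}{\left(-8 - 99\right) \left(-88\right)}\right) + 50835} = \frac{1}{\left(\left(-49948\right) \frac{1}{41711} + \frac{99 \left(- \frac{1}{48}\right) - \frac{14}{3}}{\left(-107\right) \left(-88\right)}\right) + 50835} = \frac{1}{\left(- \frac{49948}{41711} + \frac{- \frac{33}{16} - \frac{14}{3}}{9416}\right) + 50835} = \frac{1}{\left(- \frac{49948}{41711} - \frac{323}{451968}\right) + 50835} = \frac{1}{- \frac{22588370317}{18852037248} + 50835} = \frac{1}{\frac{958320725131763}{18852037248}} = \frac{18852037248}{958320725131763}$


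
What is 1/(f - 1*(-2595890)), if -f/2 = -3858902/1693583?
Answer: 1693583/4396362891674 ≈ 3.8522e-7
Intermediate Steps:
f = 7717804/1693583 (f = -(-7717804)/1693583 = -2*(-3858902/1693583) = 7717804/1693583 ≈ 4.5571)
1/(f - 1*(-2595890)) = 1/(7717804/1693583 - 1*(-2595890)) = 1/(7717804/1693583 + 2595890) = 1/(4396362891674/1693583) = 1693583/4396362891674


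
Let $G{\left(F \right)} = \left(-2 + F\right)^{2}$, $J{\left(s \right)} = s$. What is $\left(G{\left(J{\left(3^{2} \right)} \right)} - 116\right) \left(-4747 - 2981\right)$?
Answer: $517776$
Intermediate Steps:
$\left(G{\left(J{\left(3^{2} \right)} \right)} - 116\right) \left(-4747 - 2981\right) = \left(\left(-2 + 3^{2}\right)^{2} - 116\right) \left(-4747 - 2981\right) = \left(\left(-2 + 9\right)^{2} - 116\right) \left(-7728\right) = \left(7^{2} - 116\right) \left(-7728\right) = \left(49 - 116\right) \left(-7728\right) = \left(-67\right) \left(-7728\right) = 517776$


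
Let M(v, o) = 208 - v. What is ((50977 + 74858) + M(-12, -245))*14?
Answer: 1764770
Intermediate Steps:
((50977 + 74858) + M(-12, -245))*14 = ((50977 + 74858) + (208 - 1*(-12)))*14 = (125835 + (208 + 12))*14 = (125835 + 220)*14 = 126055*14 = 1764770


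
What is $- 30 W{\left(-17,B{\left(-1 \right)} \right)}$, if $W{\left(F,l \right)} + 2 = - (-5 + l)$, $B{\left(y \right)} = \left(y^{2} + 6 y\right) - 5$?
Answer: $-390$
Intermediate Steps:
$B{\left(y \right)} = -5 + y^{2} + 6 y$
$W{\left(F,l \right)} = 3 - l$ ($W{\left(F,l \right)} = -2 - \left(-5 + l\right) = 3 - l$)
$- 30 W{\left(-17,B{\left(-1 \right)} \right)} = - 30 \left(3 - \left(-5 + \left(-1\right)^{2} + 6 \left(-1\right)\right)\right) = - 30 \left(3 - \left(-5 + 1 - 6\right)\right) = - 30 \left(3 - -10\right) = - 30 \left(3 + 10\right) = \left(-30\right) 13 = -390$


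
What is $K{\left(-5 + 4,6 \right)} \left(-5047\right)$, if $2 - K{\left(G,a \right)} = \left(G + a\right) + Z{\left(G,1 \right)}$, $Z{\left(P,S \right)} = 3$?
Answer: $30282$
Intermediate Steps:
$K{\left(G,a \right)} = -1 - G - a$ ($K{\left(G,a \right)} = 2 - \left(\left(G + a\right) + 3\right) = 2 - \left(3 + G + a\right) = -1 - G - a$)
$K{\left(-5 + 4,6 \right)} \left(-5047\right) = \left(-1 - \left(-5 + 4\right) - 6\right) \left(-5047\right) = \left(-1 - -1 - 6\right) \left(-5047\right) = \left(-1 + 1 - 6\right) \left(-5047\right) = \left(-6\right) \left(-5047\right) = 30282$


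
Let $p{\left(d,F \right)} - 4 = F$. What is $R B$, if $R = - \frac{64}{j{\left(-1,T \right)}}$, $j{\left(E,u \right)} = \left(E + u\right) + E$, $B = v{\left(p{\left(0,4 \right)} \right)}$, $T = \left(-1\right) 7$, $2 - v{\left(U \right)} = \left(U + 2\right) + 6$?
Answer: $- \frac{896}{9} \approx -99.556$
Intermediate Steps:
$p{\left(d,F \right)} = 4 + F$
$v{\left(U \right)} = -6 - U$ ($v{\left(U \right)} = 2 - \left(\left(U + 2\right) + 6\right) = 2 - \left(\left(2 + U\right) + 6\right) = 2 - \left(8 + U\right) = -6 - U$)
$T = -7$
$B = -14$ ($B = -6 - \left(4 + 4\right) = -6 - 8 = -14$)
$j{\left(E,u \right)} = u + 2 E$
$R = \frac{64}{9}$ ($R = - \frac{64}{-7 + 2 \left(-1\right)} = - \frac{64}{-7 - 2} = - \frac{64}{-9} = \left(-64\right) \left(- \frac{1}{9}\right) = \frac{64}{9} \approx 7.1111$)
$R B = \frac{64}{9} \left(-14\right) = - \frac{896}{9}$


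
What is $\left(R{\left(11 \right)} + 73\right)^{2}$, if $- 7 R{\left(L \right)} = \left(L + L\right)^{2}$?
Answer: $\frac{729}{49} \approx 14.878$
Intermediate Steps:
$R{\left(L \right)} = - \frac{4 L^{2}}{7}$ ($R{\left(L \right)} = - \frac{\left(L + L\right)^{2}}{7} = - \frac{\left(2 L\right)^{2}}{7} = - \frac{4 L^{2}}{7}$)
$\left(R{\left(11 \right)} + 73\right)^{2} = \left(- \frac{4 \cdot 11^{2}}{7} + 73\right)^{2} = \left(\left(- \frac{4}{7}\right) 121 + 73\right)^{2} = \left(- \frac{484}{7} + 73\right)^{2} = \left(\frac{27}{7}\right)^{2} = \frac{729}{49}$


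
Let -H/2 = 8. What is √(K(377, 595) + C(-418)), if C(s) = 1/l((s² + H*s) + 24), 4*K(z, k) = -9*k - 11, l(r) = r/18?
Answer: I*√2760054054746/45359 ≈ 36.626*I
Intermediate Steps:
H = -16 (H = -2*8 = -16)
l(r) = r/18 (l(r) = r*(1/18) = r/18)
K(z, k) = -11/4 - 9*k/4 (K(z, k) = (-9*k - 11)/4 = (-11 - 9*k)/4 = -11/4 - 9*k/4)
C(s) = 1/(4/3 - 8*s/9 + s²/18) (C(s) = 1/(((s² - 16*s) + 24)/18) = 1/((24 + s² - 16*s)/18) = 1/(4/3 - 8*s/9 + s²/18))
√(K(377, 595) + C(-418)) = √((-11/4 - 9/4*595) + 18/(24 + (-418)² - 16*(-418))) = √((-11/4 - 5355/4) + 18/(24 + 174724 + 6688)) = √(-2683/2 + 18/181436) = √(-2683/2 + 18*(1/181436)) = √(-2683/2 + 9/90718) = √(-60849094/45359) = I*√2760054054746/45359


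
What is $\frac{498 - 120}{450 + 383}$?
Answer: $\frac{54}{119} \approx 0.45378$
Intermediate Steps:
$\frac{498 - 120}{450 + 383} = \frac{378}{833} = 378 \cdot \frac{1}{833} = \frac{54}{119}$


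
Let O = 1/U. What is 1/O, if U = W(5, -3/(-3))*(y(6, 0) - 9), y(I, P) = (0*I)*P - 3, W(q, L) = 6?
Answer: -72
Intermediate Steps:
y(I, P) = -3 (y(I, P) = 0*P - 3 = 0 - 3 = -3)
U = -72 (U = 6*(-3 - 9) = 6*(-12) = -72)
O = -1/72 (O = 1/(-72) = -1/72 ≈ -0.013889)
1/O = 1/(-1/72) = -72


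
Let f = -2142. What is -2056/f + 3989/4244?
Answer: 8635051/4545324 ≈ 1.8998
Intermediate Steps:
-2056/f + 3989/4244 = -2056/(-2142) + 3989/4244 = -2056*(-1/2142) + 3989*(1/4244) = 1028/1071 + 3989/4244 = 8635051/4545324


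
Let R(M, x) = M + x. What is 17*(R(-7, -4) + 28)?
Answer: 289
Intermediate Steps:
17*(R(-7, -4) + 28) = 17*((-7 - 4) + 28) = 17*(-11 + 28) = 17*17 = 289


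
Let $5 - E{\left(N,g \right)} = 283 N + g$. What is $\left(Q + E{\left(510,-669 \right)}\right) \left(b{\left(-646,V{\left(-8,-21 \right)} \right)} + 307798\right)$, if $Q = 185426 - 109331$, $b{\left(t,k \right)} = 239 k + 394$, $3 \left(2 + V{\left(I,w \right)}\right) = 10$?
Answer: $- \frac{62529867452}{3} \approx -2.0843 \cdot 10^{10}$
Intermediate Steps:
$E{\left(N,g \right)} = 5 - g - 283 N$ ($E{\left(N,g \right)} = 5 - \left(283 N + g\right) = 5 - \left(g + 283 N\right) = 5 - g - 283 N$)
$V{\left(I,w \right)} = \frac{4}{3}$ ($V{\left(I,w \right)} = -2 + \frac{1}{3} \cdot 10 = -2 + \frac{10}{3} = \frac{4}{3}$)
$b{\left(t,k \right)} = 394 + 239 k$
$Q = 76095$ ($Q = 185426 - 109331 = 76095$)
$\left(Q + E{\left(510,-669 \right)}\right) \left(b{\left(-646,V{\left(-8,-21 \right)} \right)} + 307798\right) = \left(76095 - 143656\right) \left(\left(394 + 239 \cdot \frac{4}{3}\right) + 307798\right) = \left(76095 + \left(5 + 669 - 144330\right)\right) \left(\left(394 + \frac{956}{3}\right) + 307798\right) = \left(76095 - 143656\right) \left(\frac{2138}{3} + 307798\right) = \left(-67561\right) \frac{925532}{3} = - \frac{62529867452}{3}$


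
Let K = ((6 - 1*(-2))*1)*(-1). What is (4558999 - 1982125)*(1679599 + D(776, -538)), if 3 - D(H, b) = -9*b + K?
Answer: 4315666115232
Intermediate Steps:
K = -8 (K = ((6 + 2)*1)*(-1) = (8*1)*(-1) = 8*(-1) = -8)
D(H, b) = 11 + 9*b (D(H, b) = 3 - (-9*b - 8) = 3 - (-8 - 9*b) = 3 + (8 + 9*b) = 11 + 9*b)
(4558999 - 1982125)*(1679599 + D(776, -538)) = (4558999 - 1982125)*(1679599 + (11 + 9*(-538))) = 2576874*(1679599 + (11 - 4842)) = 2576874*(1679599 - 4831) = 2576874*1674768 = 4315666115232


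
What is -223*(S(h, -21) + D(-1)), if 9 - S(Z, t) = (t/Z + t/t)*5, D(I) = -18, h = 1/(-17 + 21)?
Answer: -90538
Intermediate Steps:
h = ¼ (h = 1/4 = ¼ ≈ 0.25000)
S(Z, t) = 4 - 5*t/Z (S(Z, t) = 9 - (t/Z + t/t)*5 = 9 - (t/Z + 1)*5 = 9 - (1 + t/Z)*5 = 9 - (5 + 5*t/Z) = 9 + (-5 - 5*t/Z) = 4 - 5*t/Z)
-223*(S(h, -21) + D(-1)) = -223*((4 - 5*(-21)/¼) - 18) = -223*((4 - 5*(-21)*4) - 18) = -223*((4 + 420) - 18) = -223*(424 - 18) = -223*406 = -90538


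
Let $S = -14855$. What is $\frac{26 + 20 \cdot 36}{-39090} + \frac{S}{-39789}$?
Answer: $\frac{91833226}{259225335} \approx 0.35426$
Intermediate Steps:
$\frac{26 + 20 \cdot 36}{-39090} + \frac{S}{-39789} = \frac{26 + 20 \cdot 36}{-39090} - \frac{14855}{-39789} = \left(26 + 720\right) \left(- \frac{1}{39090}\right) - - \frac{14855}{39789} = 746 \left(- \frac{1}{39090}\right) + \frac{14855}{39789} = - \frac{373}{19545} + \frac{14855}{39789} = \frac{91833226}{259225335}$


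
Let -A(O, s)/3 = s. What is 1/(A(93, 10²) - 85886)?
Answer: -1/86186 ≈ -1.1603e-5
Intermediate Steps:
A(O, s) = -3*s
1/(A(93, 10²) - 85886) = 1/(-3*10² - 85886) = 1/(-3*100 - 85886) = 1/(-300 - 85886) = 1/(-86186) = -1/86186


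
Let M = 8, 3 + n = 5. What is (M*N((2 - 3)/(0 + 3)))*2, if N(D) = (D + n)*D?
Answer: -80/9 ≈ -8.8889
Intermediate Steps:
n = 2 (n = -3 + 5 = 2)
N(D) = D*(2 + D) (N(D) = (D + 2)*D = (2 + D)*D = D*(2 + D))
(M*N((2 - 3)/(0 + 3)))*2 = (8*(((2 - 3)/(0 + 3))*(2 + (2 - 3)/(0 + 3))))*2 = (8*((-1/3)*(2 - 1/3)))*2 = (8*((-1*1/3)*(2 - 1*1/3)))*2 = (8*(-(2 - 1/3)/3))*2 = (8*(-1/3*5/3))*2 = (8*(-5/9))*2 = -40/9*2 = -80/9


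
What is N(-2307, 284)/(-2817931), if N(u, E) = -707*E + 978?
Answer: 199810/2817931 ≈ 0.070907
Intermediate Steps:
N(u, E) = 978 - 707*E
N(-2307, 284)/(-2817931) = (978 - 707*284)/(-2817931) = (978 - 200788)*(-1/2817931) = -199810*(-1/2817931) = 199810/2817931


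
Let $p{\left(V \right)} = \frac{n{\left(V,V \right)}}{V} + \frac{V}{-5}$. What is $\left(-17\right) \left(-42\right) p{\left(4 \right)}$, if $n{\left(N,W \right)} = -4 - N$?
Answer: $- \frac{9996}{5} \approx -1999.2$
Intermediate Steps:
$p{\left(V \right)} = - \frac{V}{5} + \frac{-4 - V}{V}$ ($p{\left(V \right)} = \frac{-4 - V}{V} + \frac{V}{-5} = \frac{-4 - V}{V} + V \left(- \frac{1}{5}\right) = \frac{-4 - V}{V} - \frac{V}{5} = - \frac{V}{5} + \frac{-4 - V}{V}$)
$\left(-17\right) \left(-42\right) p{\left(4 \right)} = \left(-17\right) \left(-42\right) \left(-1 - \frac{4}{4} - \frac{4}{5}\right) = 714 \left(-1 - 1 - \frac{4}{5}\right) = 714 \left(- \frac{14}{5}\right) = - \frac{9996}{5}$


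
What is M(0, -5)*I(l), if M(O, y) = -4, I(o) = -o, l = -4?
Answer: -16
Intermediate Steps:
M(0, -5)*I(l) = -(-4)*(-4) = -4*4 = -16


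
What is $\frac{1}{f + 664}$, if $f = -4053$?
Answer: $- \frac{1}{3389} \approx -0.00029507$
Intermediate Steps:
$\frac{1}{f + 664} = \frac{1}{-4053 + 664} = \frac{1}{-3389} = - \frac{1}{3389}$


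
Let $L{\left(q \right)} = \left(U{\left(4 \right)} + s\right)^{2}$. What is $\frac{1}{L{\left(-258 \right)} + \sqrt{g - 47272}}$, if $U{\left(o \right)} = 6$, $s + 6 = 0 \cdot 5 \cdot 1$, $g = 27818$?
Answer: $- \frac{i \sqrt{19454}}{19454} \approx - 0.0071696 i$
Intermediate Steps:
$s = -6$ ($s = -6 + 0 \cdot 5 \cdot 1 = -6 + 0 \cdot 1 = -6 + 0 = -6$)
$L{\left(q \right)} = 0$ ($L{\left(q \right)} = \left(6 - 6\right)^{2} = 0^{2} = 0$)
$\frac{1}{L{\left(-258 \right)} + \sqrt{g - 47272}} = \frac{1}{0 + \sqrt{27818 - 47272}} = \frac{1}{0 + \sqrt{-19454}} = \frac{1}{0 + i \sqrt{19454}} = \frac{1}{i \sqrt{19454}} = - \frac{i \sqrt{19454}}{19454}$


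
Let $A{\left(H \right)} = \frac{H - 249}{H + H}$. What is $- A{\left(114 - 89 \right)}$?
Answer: $\frac{112}{25} \approx 4.48$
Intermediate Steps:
$A{\left(H \right)} = \frac{-249 + H}{2 H}$
$- A{\left(114 - 89 \right)} = - \frac{-249 + \left(114 - 89\right)}{2 \left(114 - 89\right)} = - \frac{-249 + 25}{2 \cdot 25} = - \frac{-224}{2 \cdot 25} = \left(-1\right) \left(- \frac{112}{25}\right) = \frac{112}{25}$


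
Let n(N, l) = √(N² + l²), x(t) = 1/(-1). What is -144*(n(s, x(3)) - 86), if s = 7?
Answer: 12384 - 720*√2 ≈ 11366.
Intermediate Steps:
x(t) = -1
-144*(n(s, x(3)) - 86) = -144*(√(7² + (-1)²) - 86) = -144*(√(49 + 1) - 86) = -144*(√50 - 86) = -144*(5*√2 - 86) = -144*(-86 + 5*√2) = 12384 - 720*√2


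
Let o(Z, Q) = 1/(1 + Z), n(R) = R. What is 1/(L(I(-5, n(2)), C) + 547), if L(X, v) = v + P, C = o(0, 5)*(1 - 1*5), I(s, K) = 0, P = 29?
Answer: 1/572 ≈ 0.0017483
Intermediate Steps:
C = -4 (C = (1 - 1*5)/(1 + 0) = (1 - 5)/1 = 1*(-4) = -4)
L(X, v) = 29 + v (L(X, v) = v + 29 = 29 + v)
1/(L(I(-5, n(2)), C) + 547) = 1/((29 - 4) + 547) = 1/(25 + 547) = 1/572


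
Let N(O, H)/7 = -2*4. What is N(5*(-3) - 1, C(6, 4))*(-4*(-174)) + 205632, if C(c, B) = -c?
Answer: 166656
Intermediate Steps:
N(O, H) = -56 (N(O, H) = 7*(-2*4) = 7*(-8) = -56)
N(5*(-3) - 1, C(6, 4))*(-4*(-174)) + 205632 = -(-224)*(-174) + 205632 = -56*696 + 205632 = -38976 + 205632 = 166656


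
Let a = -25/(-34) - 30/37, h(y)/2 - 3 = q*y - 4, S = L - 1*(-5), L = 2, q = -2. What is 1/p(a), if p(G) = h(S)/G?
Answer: 19/7548 ≈ 0.0025172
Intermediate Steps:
S = 7 (S = 2 - 1*(-5) = 2 + 5 = 7)
h(y) = -2 - 4*y (h(y) = 6 + 2*(-2*y - 4) = 6 + 2*(-4 - 2*y) = 6 + (-8 - 4*y) = -2 - 4*y)
a = -95/1258 (a = -25*(-1/34) - 30*1/37 = 25/34 - 30/37 = -95/1258 ≈ -0.075517)
p(G) = -30/G (p(G) = (-2 - 4*7)/G = (-2 - 28)/G = -30/G)
1/p(a) = 1/(-30/(-95/1258)) = 1/(-30*(-1258/95)) = 1/(7548/19) = 19/7548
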